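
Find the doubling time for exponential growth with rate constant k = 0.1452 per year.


Exponential growth: P(t) = P₀ e^(0.1452t). Set P(t)/P₀ = 2: e^(0.1452t) = 2.
Solve: t = ln(2)/0.1452 ≈ 4.77 years.


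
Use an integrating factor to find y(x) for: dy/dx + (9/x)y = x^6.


P(x) = 9/x ⇒ μ = x^9.
(x^9 y)' = x^9·x^6 = x^15.
Integrate: x^9 y = x^16/(16) + C.
Solve for y: y = (1/16)x^7 + C/x^9.


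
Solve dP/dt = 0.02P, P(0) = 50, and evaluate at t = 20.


The ODE dP/dt = 0.02P has solution P(t) = P(0)e^(0.02t).
Substitute P(0) = 50 and t = 20: P(20) = 50 e^(0.40) ≈ 75.


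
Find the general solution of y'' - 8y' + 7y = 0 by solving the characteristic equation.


Characteristic equation: r² - 8r + 7 = 0.
Factor: (r - 1)(r - 7) = 0 ⇒ r = 1, 7 (distinct real).
General solution: y = C₁e^(x) + C₂e^(7x).


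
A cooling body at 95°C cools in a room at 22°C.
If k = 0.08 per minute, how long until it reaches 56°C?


From T(t) = T_a + (T₀ - T_a)e^(-kt), set T(t) = 56:
(56 - 22) / (95 - 22) = e^(-0.08t), so t = -ln(0.466)/0.08 ≈ 9.6 minutes.


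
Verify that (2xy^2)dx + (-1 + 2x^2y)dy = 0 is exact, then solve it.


Check exactness: ∂M/∂y = 4xy and ∂N/∂x = 4xy; equal, so the equation is exact.
Integrate M with respect to x (treating y as constant): ∫M dx = x^2y^2 + h(y).
Differentiate w.r.t. y and set equal to N: the x-dependent terms already match, leaving h'(y) = -1. Integrate: h(y) = -y.
So F(x,y) = -y + x^2y^2.
General solution: -y + x^2y^2 = C.


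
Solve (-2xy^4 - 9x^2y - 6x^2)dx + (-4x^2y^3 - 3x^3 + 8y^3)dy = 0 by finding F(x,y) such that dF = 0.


Check exactness: ∂M/∂y = -8xy^3 - 9x^2 and ∂N/∂x = -8xy^3 - 9x^2; equal, so the equation is exact.
Integrate M with respect to x (treating y as constant): ∫M dx = -x^2y^4 - 3x^3y - 2x^3 + h(y).
Differentiate w.r.t. y and set equal to N: the x-dependent terms already match, leaving h'(y) = 8y^3. Integrate: h(y) = 2y^4.
So F(x,y) = -x^2y^4 - 3x^3y + 2y^4 - 2x^3.
General solution: -x^2y^4 - 3x^3y + 2y^4 - 2x^3 = C.


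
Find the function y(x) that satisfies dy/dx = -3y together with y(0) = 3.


General solution of y' = -3y is y = Ce^(-3x).
Apply y(0) = 3: C = 3.
Particular solution: y = 3e^(-3x).


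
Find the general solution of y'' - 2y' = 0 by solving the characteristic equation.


Characteristic equation: r² - 2r = 0.
Factor: (r - 2)(r - 0) = 0 ⇒ r = 2, 0 (distinct real).
General solution: y = C₁e^(2x) + C₂.


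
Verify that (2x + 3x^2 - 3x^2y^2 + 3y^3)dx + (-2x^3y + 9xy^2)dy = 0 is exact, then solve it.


Check exactness: ∂M/∂y = -6x^2y + 9y^2 and ∂N/∂x = -6x^2y + 9y^2; equal, so the equation is exact.
Integrate M with respect to x (treating y as constant): ∫M dx = x^2 + x^3 - x^3y^2 + 3xy^3 + h(y).
Differentiate w.r.t. y and set equal to N: all terms match, so h'(y) = 0 and h is a constant absorbed into C.
General solution: x^2 + x^3 - x^3y^2 + 3xy^3 = C.


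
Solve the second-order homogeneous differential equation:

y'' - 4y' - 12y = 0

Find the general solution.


Characteristic equation: r² - 4r - 12 = 0.
Factor: (r - 6)(r + 2) = 0 ⇒ r = 6, -2 (distinct real).
General solution: y = C₁e^(6x) + C₂e^(-2x).


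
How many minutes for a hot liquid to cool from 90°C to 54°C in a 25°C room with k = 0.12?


From T(t) = T_a + (T₀ - T_a)e^(-kt), set T(t) = 54:
(54 - 25) / (90 - 25) = e^(-0.12t), so t = -ln(0.446)/0.12 ≈ 6.7 minutes.


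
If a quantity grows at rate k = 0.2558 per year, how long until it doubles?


Exponential growth: P(t) = P₀ e^(0.2558t). Set P(t)/P₀ = 2: e^(0.2558t) = 2.
Solve: t = ln(2)/0.2558 ≈ 2.71 years.


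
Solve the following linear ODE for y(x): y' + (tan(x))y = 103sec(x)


P(x) = tan(x) ⇒ μ = e^(∫tan(x)dx) = sec(x).
(sec(x) y)' = 103sec²(x) ⇒ sec(x) y = 103tan(x) + C.
Multiply by cos(x): y = 103sin(x) + C·cos(x).


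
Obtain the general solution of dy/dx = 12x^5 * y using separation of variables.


Separate variables: dy/y = 12x^5 dx.
Integrate: ln|y| = 2x^6 + C₀.
Exponentiate: y = Ce^(2x^6).


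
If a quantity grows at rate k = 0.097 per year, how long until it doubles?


Exponential growth: P(t) = P₀ e^(0.097t). Set P(t)/P₀ = 2: e^(0.097t) = 2.
Solve: t = ln(2)/0.097 ≈ 7.15 years.


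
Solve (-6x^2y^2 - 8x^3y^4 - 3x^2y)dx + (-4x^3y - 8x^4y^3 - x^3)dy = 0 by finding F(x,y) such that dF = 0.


Check exactness: ∂M/∂y = -12x^2y - 32x^3y^3 - 3x^2 and ∂N/∂x = -12x^2y - 32x^3y^3 - 3x^2; equal, so the equation is exact.
Integrate M with respect to x (treating y as constant): ∫M dx = -2x^3y^2 - 2x^4y^4 - x^3y + h(y).
Differentiate w.r.t. y and set equal to N: all terms match, so h'(y) = 0 and h is a constant absorbed into C.
General solution: -2x^3y^2 - 2x^4y^4 - x^3y = C.


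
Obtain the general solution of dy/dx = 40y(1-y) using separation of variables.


Separate: dy/[y(1-y)] = 40 dx.
Partial fractions: 1/[y(1-y)] = 1/y + 1/(1-y).
Integrate: ln|y/(1-y)| = 40x + C₀.
Solve for y: y = 1/(1 + Ce^(-40x)).


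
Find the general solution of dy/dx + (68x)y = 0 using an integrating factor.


P(x) = 68x ⇒ μ = e^(34x²).
Q(x) = 0 so μ y is constant: y = Ce^(-34x²).


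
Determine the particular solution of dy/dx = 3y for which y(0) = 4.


General solution of y' = 3y is y = Ce^(3x).
Apply y(0) = 4: C = 4.
Particular solution: y = 4e^(3x).


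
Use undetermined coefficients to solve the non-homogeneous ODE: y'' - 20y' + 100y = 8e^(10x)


Characteristic polynomial (r - 10)² = 0; repeated root r = 10.
y_h = (C₁ + C₂x)e^(10x). Forcing matches the repeated root (resonance), so try y_p = Ax² e^(10x).
Substitute and solve for A: 2A = 8, so A = 4.
General solution: y = (C₁ + C₂x + 4x²)e^(10x).


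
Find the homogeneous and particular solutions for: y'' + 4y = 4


Homogeneous part: r² + 4 = 0 ⇒ r = ±2i, so y_h = C₁cos(2x) + C₂sin(2x).
Try constant y_p = A; plug in: 4A = 4 ⇒ A = 1.
General solution: y = C₁cos(2x) + C₂sin(2x) + 1.


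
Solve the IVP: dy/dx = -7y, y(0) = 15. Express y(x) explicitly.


General solution of y' = -7y is y = Ce^(-7x).
Apply y(0) = 15: C = 15.
Particular solution: y = 15e^(-7x).


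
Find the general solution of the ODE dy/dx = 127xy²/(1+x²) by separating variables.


Separate: dy/y² = 127x/(1+x²) dx.
Integrate LHS: ∫ dy/y² = -1/y.
Integrate RHS via u = 1+x²: (127/2)ln(1+x²) + C.
Result: -1/y = (127/2)ln(1+x²) + C.


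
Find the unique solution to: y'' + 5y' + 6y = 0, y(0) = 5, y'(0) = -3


Characteristic roots of r² + 5r + 6 = 0 are -2, -3.
General solution y = c₁ e^(-2x) + c₂ e^(-3x).
Apply y(0) = 5: c₁ + c₂ = 5. Apply y'(0) = -3: -2 c₁ - 3 c₂ = -3.
Solve: c₁ = 12, c₂ = -7.
Particular solution: y = 12e^(-2x) - 7e^(-3x).


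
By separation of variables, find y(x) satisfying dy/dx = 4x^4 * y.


Separate variables: dy/y = 4x^4 dx.
Integrate: ln|y| = (4/5)x^5 + C₀.
Exponentiate: y = Ce^((4/5)x^5).


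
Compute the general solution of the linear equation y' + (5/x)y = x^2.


P(x) = 5/x ⇒ μ = x^5.
(x^5 y)' = x^7 ⇒ x^5 y = x^8/(8) + C.
Solve for y: y = (1/8)x^3 + C/x^5.


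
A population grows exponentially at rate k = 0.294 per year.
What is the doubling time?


Exponential growth: P(t) = P₀ e^(0.294t). Set P(t)/P₀ = 2: e^(0.294t) = 2.
Solve: t = ln(2)/0.294 ≈ 2.36 years.


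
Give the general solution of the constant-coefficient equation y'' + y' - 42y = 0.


Characteristic equation: r² + r - 42 = 0.
Factor: (r - 6)(r + 7) = 0 ⇒ r = 6, -7 (distinct real).
General solution: y = C₁e^(6x) + C₂e^(-7x).


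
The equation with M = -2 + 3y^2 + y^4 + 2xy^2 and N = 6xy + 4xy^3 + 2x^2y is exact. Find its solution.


Check exactness: ∂M/∂y = 6y + 4y^3 + 4xy and ∂N/∂x = 6y + 4y^3 + 4xy; equal, so the equation is exact.
Integrate M with respect to x (treating y as constant): ∫M dx = -2x + 3xy^2 + xy^4 + x^2y^2 + h(y).
Differentiate w.r.t. y and set equal to N: all terms match, so h'(y) = 0 and h is a constant absorbed into C.
General solution: -2x + 3xy^2 + xy^4 + x^2y^2 = C.


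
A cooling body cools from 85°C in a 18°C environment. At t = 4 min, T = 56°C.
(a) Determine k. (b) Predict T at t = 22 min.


Newton's law: T(t) = T_a + (T₀ - T_a)e^(-kt).
(a) Use T(4) = 56: (56 - 18)/(85 - 18) = e^(-k·4), so k = -ln(0.567)/4 ≈ 0.1418.
(b) Apply k to t = 22: T(22) = 18 + (67)e^(-3.119) ≈ 21.0°C.


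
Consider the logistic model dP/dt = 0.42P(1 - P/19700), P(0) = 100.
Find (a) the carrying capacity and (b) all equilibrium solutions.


Logistic ODE dP/dt = 0.42P(1 - P/19700) has equilibria where dP/dt = 0, i.e. P = 0 or P = 19700.
The coefficient (1 - P/K) = 0 when P = K, identifying K = 19700 as the carrying capacity.
(a) K = 19700; (b) equilibria P = 0 and P = 19700.


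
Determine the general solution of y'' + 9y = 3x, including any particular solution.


Homogeneous: r² + 9 = 0 ⇒ r = ±3i, y_h = C₁cos(3x) + C₂sin(3x).
Polynomial forcing; try y_p = Ax + B. Then y_p'' + 9 y_p = 9(Ax + B) = 3x, so B = 0 and A = 1/3.
General solution: y = C₁cos(3x) + C₂sin(3x) + (1/3)x.


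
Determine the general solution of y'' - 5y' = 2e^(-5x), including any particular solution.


Characteristic roots of r² - 5r = 0 are 0, 5.
y_h = C₁ + C₂e^(5x).
Forcing exponent -5 is not a characteristic root; try y_p = Ae^(-5x).
Substitute: A·(25 + (-5)·-5 + (0)) = A·50 = 2, so A = 1/25.
General solution: y = C₁ + C₂e^(5x) + (1/25)e^(-5x).


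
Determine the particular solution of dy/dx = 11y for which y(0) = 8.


General solution of y' = 11y is y = Ce^(11x).
Apply y(0) = 8: C = 8.
Particular solution: y = 8e^(11x).


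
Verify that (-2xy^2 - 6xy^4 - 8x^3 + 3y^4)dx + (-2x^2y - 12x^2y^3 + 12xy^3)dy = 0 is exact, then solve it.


Check exactness: ∂M/∂y = -4xy - 24xy^3 + 12y^3 and ∂N/∂x = -4xy - 24xy^3 + 12y^3; equal, so the equation is exact.
Integrate M with respect to x (treating y as constant): ∫M dx = -x^2y^2 - 3x^2y^4 - 2x^4 + 3xy^4 + h(y).
Differentiate w.r.t. y and set equal to N: all terms match, so h'(y) = 0 and h is a constant absorbed into C.
General solution: -x^2y^2 - 3x^2y^4 - 2x^4 + 3xy^4 = C.


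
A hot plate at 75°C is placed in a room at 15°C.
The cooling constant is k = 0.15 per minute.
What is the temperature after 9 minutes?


Newton's law: dT/dt = -k(T - T_a) has solution T(t) = T_a + (T₀ - T_a)e^(-kt).
Plug in T_a = 15, T₀ = 75, k = 0.15, t = 9: T(9) = 15 + (60)e^(-1.35) ≈ 30.6°C.


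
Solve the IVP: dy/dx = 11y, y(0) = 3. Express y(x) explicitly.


General solution of y' = 11y is y = Ce^(11x).
Apply y(0) = 3: C = 3.
Particular solution: y = 3e^(11x).


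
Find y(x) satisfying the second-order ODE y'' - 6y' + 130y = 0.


Characteristic equation: r² - 6r + 130 = 0.
Discriminant is negative; roots r = 3 ± 11i (complex conjugate pair).
General solution uses e^(α x)(C₁ cos(β x) + C₂ sin(β x)): y = e^(3x)(C₁cos(11x) + C₂sin(11x)).


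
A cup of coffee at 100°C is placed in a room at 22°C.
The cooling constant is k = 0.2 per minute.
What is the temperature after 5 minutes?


Newton's law: dT/dt = -k(T - T_a) has solution T(t) = T_a + (T₀ - T_a)e^(-kt).
Plug in T_a = 22, T₀ = 100, k = 0.2, t = 5: T(5) = 22 + (78)e^(-1.00) ≈ 50.7°C.


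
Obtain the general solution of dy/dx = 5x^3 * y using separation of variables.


Separate variables: dy/y = 5x^3 dx.
Integrate: ln|y| = (5/4)x^4 + C₀.
Exponentiate: y = Ce^((5/4)x^4).


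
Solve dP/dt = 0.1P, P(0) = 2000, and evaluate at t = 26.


The ODE dP/dt = 0.1P has solution P(t) = P(0)e^(0.1t).
Substitute P(0) = 2000 and t = 26: P(26) = 2000 e^(2.60) ≈ 26927.


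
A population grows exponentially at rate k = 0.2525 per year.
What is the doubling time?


Exponential growth: P(t) = P₀ e^(0.2525t). Set P(t)/P₀ = 2: e^(0.2525t) = 2.
Solve: t = ln(2)/0.2525 ≈ 2.75 years.


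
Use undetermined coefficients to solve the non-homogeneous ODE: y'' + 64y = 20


Homogeneous part: r² + 64 = 0 ⇒ r = ±8i, so y_h = C₁cos(8x) + C₂sin(8x).
Try constant y_p = A; plug in: 64A = 20 ⇒ A = 5/16.
General solution: y = C₁cos(8x) + C₂sin(8x) + 5/16.


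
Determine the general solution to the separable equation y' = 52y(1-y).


Separate: dy/[y(1-y)] = 52 dx.
Partial fractions: 1/[y(1-y)] = 1/y + 1/(1-y).
Integrate: ln|y/(1-y)| = 52x + C₀.
Solve for y: y = 1/(1 + Ce^(-52x)).


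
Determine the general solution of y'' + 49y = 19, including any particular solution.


Homogeneous part: r² + 49 = 0 ⇒ r = ±7i, so y_h = C₁cos(7x) + C₂sin(7x).
Try constant y_p = A; plug in: 49A = 19 ⇒ A = 19/49.
General solution: y = C₁cos(7x) + C₂sin(7x) + 19/49.


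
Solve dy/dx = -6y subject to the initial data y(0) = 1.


General solution of y' = -6y is y = Ce^(-6x).
Apply y(0) = 1: C = 1.
Particular solution: y = e^(-6x).


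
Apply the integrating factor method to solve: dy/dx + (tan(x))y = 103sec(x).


P(x) = tan(x) ⇒ μ = e^(∫tan(x)dx) = sec(x).
(sec(x) y)' = 103sec²(x) ⇒ sec(x) y = 103tan(x) + C.
Multiply by cos(x): y = 103sin(x) + C·cos(x).


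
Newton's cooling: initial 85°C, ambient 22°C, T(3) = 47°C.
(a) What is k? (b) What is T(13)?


Newton's law: T(t) = T_a + (T₀ - T_a)e^(-kt).
(a) Use T(3) = 47: (47 - 22)/(85 - 22) = e^(-k·3), so k = -ln(0.397)/3 ≈ 0.3081.
(b) Apply k to t = 13: T(13) = 22 + (63)e^(-4.005) ≈ 23.1°C.


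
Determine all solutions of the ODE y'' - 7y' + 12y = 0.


Characteristic equation: r² - 7r + 12 = 0.
Factor: (r - 4)(r - 3) = 0 ⇒ r = 4, 3 (distinct real).
General solution: y = C₁e^(4x) + C₂e^(3x).


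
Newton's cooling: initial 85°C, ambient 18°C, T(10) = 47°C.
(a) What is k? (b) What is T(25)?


Newton's law: T(t) = T_a + (T₀ - T_a)e^(-kt).
(a) Use T(10) = 47: (47 - 18)/(85 - 18) = e^(-k·10), so k = -ln(0.433)/10 ≈ 0.0837.
(b) Apply k to t = 25: T(25) = 18 + (67)e^(-2.093) ≈ 26.3°C.


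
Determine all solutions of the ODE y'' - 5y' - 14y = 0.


Characteristic equation: r² - 5r - 14 = 0.
Factor: (r + 2)(r - 7) = 0 ⇒ r = -2, 7 (distinct real).
General solution: y = C₁e^(-2x) + C₂e^(7x).


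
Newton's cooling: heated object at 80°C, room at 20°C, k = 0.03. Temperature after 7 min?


Newton's law: dT/dt = -k(T - T_a) has solution T(t) = T_a + (T₀ - T_a)e^(-kt).
Plug in T_a = 20, T₀ = 80, k = 0.03, t = 7: T(7) = 20 + (60)e^(-0.21) ≈ 68.6°C.


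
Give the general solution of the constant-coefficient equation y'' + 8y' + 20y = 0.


Characteristic equation: r² + 8r + 20 = 0.
Discriminant is negative; roots r = -4 ± 2i (complex conjugate pair).
General solution uses e^(α x)(C₁ cos(β x) + C₂ sin(β x)): y = e^(-4x)(C₁cos(2x) + C₂sin(2x)).


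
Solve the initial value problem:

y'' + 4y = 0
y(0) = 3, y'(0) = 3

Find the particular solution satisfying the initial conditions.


Characteristic roots of r² + 4 = 0 are ±2i, so y = C₁cos(2x) + C₂sin(2x).
Apply y(0) = 3: C₁ = 3. Differentiate and apply y'(0) = 3: 2·C₂ = 3, so C₂ = 3/2.
Particular solution: y = 3cos(2x) + (3/2)sin(2x).


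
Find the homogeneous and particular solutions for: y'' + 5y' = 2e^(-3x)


Characteristic roots of r² + 5r = 0 are -5, 0.
y_h = C₁e^(-5x) + C₂.
Forcing exponent -3 is not a characteristic root; try y_p = Ae^(-3x).
Substitute: A·(9 + (5)·-3 + (0)) = A·-6 = 2, so A = -1/3.
General solution: y = C₁e^(-5x) + C₂ - (1/3)e^(-3x).


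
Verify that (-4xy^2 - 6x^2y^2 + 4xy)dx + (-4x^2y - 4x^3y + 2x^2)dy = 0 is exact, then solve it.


Check exactness: ∂M/∂y = -8xy - 12x^2y + 4x and ∂N/∂x = -8xy - 12x^2y + 4x; equal, so the equation is exact.
Integrate M with respect to x (treating y as constant): ∫M dx = -2x^2y^2 - 2x^3y^2 + 2x^2y + h(y).
Differentiate w.r.t. y and set equal to N: all terms match, so h'(y) = 0 and h is a constant absorbed into C.
General solution: -2x^2y^2 - 2x^3y^2 + 2x^2y = C.


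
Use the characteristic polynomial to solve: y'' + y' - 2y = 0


Characteristic equation: r² + r - 2 = 0.
Factor: (r - 1)(r + 2) = 0 ⇒ r = 1, -2 (distinct real).
General solution: y = C₁e^(x) + C₂e^(-2x).


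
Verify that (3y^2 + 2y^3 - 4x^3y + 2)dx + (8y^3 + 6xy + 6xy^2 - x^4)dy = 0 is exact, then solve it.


Check exactness: ∂M/∂y = 6y + 6y^2 - 4x^3 and ∂N/∂x = 6y + 6y^2 - 4x^3; equal, so the equation is exact.
Integrate M with respect to x (treating y as constant): ∫M dx = 3xy^2 + 2xy^3 - x^4y + 2x + h(y).
Differentiate w.r.t. y and set equal to N: the x-dependent terms already match, leaving h'(y) = 8y^3. Integrate: h(y) = 2y^4.
So F(x,y) = 2y^4 + 3xy^2 + 2xy^3 - x^4y + 2x.
General solution: 2y^4 + 3xy^2 + 2xy^3 - x^4y + 2x = C.


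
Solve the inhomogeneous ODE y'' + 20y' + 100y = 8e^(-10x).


Characteristic polynomial (r + 10)² = 0; repeated root r = -10.
y_h = (C₁ + C₂x)e^(-10x). Forcing matches the repeated root (resonance), so try y_p = Ax² e^(-10x).
Substitute and solve for A: 2A = 8, so A = 4.
General solution: y = (C₁ + C₂x + 4x²)e^(-10x).


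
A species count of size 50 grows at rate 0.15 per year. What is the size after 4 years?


The ODE dP/dt = 0.15P has solution P(t) = P(0)e^(0.15t).
Substitute P(0) = 50 and t = 4: P(4) = 50 e^(0.60) ≈ 91.


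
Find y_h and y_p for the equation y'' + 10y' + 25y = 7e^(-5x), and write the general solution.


Characteristic polynomial (r + 5)² = 0; repeated root r = -5.
y_h = (C₁ + C₂x)e^(-5x). Forcing matches the repeated root (resonance), so try y_p = Ax² e^(-5x).
Substitute and solve for A: 2A = 7, so A = 7/2.
General solution: y = (C₁ + C₂x + (7/2)x²)e^(-5x).


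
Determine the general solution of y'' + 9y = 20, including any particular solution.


Homogeneous part: r² + 9 = 0 ⇒ r = ±3i, so y_h = C₁cos(3x) + C₂sin(3x).
Try constant y_p = A; plug in: 9A = 20 ⇒ A = 20/9.
General solution: y = C₁cos(3x) + C₂sin(3x) + 20/9.


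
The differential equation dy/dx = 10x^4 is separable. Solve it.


Integrate both sides with respect to x: y = ∫ 10x^4 dx = 2x^5 + C.


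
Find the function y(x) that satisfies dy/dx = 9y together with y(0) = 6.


General solution of y' = 9y is y = Ce^(9x).
Apply y(0) = 6: C = 6.
Particular solution: y = 6e^(9x).


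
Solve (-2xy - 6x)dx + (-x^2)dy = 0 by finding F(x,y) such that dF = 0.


Check exactness: ∂M/∂y = -2x and ∂N/∂x = -2x; equal, so the equation is exact.
Integrate M with respect to x (treating y as constant): ∫M dx = -x^2y - 3x^2 + h(y).
Differentiate w.r.t. y and set equal to N: all terms match, so h'(y) = 0 and h is a constant absorbed into C.
General solution: -x^2y - 3x^2 = C.


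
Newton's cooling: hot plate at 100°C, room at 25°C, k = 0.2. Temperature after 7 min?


Newton's law: dT/dt = -k(T - T_a) has solution T(t) = T_a + (T₀ - T_a)e^(-kt).
Plug in T_a = 25, T₀ = 100, k = 0.2, t = 7: T(7) = 25 + (75)e^(-1.40) ≈ 43.5°C.


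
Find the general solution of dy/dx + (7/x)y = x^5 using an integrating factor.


P(x) = 7/x ⇒ μ = x^7.
(x^7 y)' = x^12 ⇒ x^7 y = x^13/(13) + C.
Solve for y: y = (1/13)x^6 + C/x^7.


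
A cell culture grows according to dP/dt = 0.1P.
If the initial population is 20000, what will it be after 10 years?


The ODE dP/dt = 0.1P has solution P(t) = P(0)e^(0.1t).
Substitute P(0) = 20000 and t = 10: P(10) = 20000 e^(1.00) ≈ 54366.


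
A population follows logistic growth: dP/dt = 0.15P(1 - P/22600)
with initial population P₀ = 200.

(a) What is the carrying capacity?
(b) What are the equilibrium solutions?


Logistic ODE dP/dt = 0.15P(1 - P/22600) has equilibria where dP/dt = 0, i.e. P = 0 or P = 22600.
The coefficient (1 - P/K) = 0 when P = K, identifying K = 22600 as the carrying capacity.
(a) K = 22600; (b) equilibria P = 0 and P = 22600.


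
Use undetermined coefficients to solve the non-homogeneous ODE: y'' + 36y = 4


Homogeneous part: r² + 36 = 0 ⇒ r = ±6i, so y_h = C₁cos(6x) + C₂sin(6x).
Try constant y_p = A; plug in: 36A = 4 ⇒ A = 1/9.
General solution: y = C₁cos(6x) + C₂sin(6x) + 1/9.


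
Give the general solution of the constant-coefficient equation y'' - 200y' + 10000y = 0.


Characteristic equation: r² - 200r + 10000 = 0, i.e. (r - 100)² = 0.
Repeated root r = 100; include an x factor for the second linearly independent solution.
General solution: y = (C₁ + C₂x)e^(100x).


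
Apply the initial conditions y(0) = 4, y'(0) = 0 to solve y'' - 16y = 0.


Characteristic roots of r² - 16 = 0 are -4, 4.
General solution y = c₁ e^(-4x) + c₂ e^(4x).
Apply y(0) = 4: c₁ + c₂ = 4. Apply y'(0) = 0: -4 c₁ + 4 c₂ = 0.
Solve: c₁ = 2, c₂ = 2.
Particular solution: y = 2e^(-4x) + 2e^(4x).


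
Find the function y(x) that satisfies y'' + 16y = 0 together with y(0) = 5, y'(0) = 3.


Characteristic roots of r² + 16 = 0 are ±4i, so y = C₁cos(4x) + C₂sin(4x).
Apply y(0) = 5: C₁ = 5. Differentiate and apply y'(0) = 3: 4·C₂ = 3, so C₂ = 3/4.
Particular solution: y = 5cos(4x) + (3/4)sin(4x).


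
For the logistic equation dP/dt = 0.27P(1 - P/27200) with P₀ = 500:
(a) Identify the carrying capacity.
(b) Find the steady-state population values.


Logistic ODE dP/dt = 0.27P(1 - P/27200) has equilibria where dP/dt = 0, i.e. P = 0 or P = 27200.
The coefficient (1 - P/K) = 0 when P = K, identifying K = 27200 as the carrying capacity.
(a) K = 27200; (b) equilibria P = 0 and P = 27200.


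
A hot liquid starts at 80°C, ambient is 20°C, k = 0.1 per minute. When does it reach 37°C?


From T(t) = T_a + (T₀ - T_a)e^(-kt), set T(t) = 37:
(37 - 20) / (80 - 20) = e^(-0.1t), so t = -ln(0.283)/0.1 ≈ 12.6 minutes.


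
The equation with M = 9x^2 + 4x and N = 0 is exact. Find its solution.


Check exactness: ∂M/∂y = 0 and ∂N/∂x = 0; equal, so the equation is exact.
Integrate M with respect to x (treating y as constant): ∫M dx = 3x^3 + 2x^2 + h(y).
Differentiate w.r.t. y and set equal to N: all terms match, so h'(y) = 0 and h is a constant absorbed into C.
General solution: 3x^3 + 2x^2 = C.


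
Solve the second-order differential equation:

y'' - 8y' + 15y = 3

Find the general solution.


Characteristic roots of r² - 8r + 15 = 0 are 5, 3.
y_h = C₁e^(5x) + C₂e^(3x).
Forcing exponent 0 is not a characteristic root; try y_p = A.
Substitute: A·(0 + (-8)·0 + (15)) = A·15 = 3, so A = 1/5.
General solution: y = C₁e^(5x) + C₂e^(3x) + 1/5.


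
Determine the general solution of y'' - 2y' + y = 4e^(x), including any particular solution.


Characteristic polynomial (r - 1)² = 0; repeated root r = 1.
y_h = (C₁ + C₂x)e^(x). Forcing matches the repeated root (resonance), so try y_p = Ax² e^(x).
Substitute and solve for A: 2A = 4, so A = 2.
General solution: y = (C₁ + C₂x + 2x²)e^(x).


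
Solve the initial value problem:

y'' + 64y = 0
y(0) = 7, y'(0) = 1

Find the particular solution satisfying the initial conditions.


Characteristic roots of r² + 64 = 0 are ±8i, so y = C₁cos(8x) + C₂sin(8x).
Apply y(0) = 7: C₁ = 7. Differentiate and apply y'(0) = 1: 8·C₂ = 1, so C₂ = 1/8.
Particular solution: y = 7cos(8x) + (1/8)sin(8x).


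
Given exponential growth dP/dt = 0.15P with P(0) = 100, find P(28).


The ODE dP/dt = 0.15P has solution P(t) = P(0)e^(0.15t).
Substitute P(0) = 100 and t = 28: P(28) = 100 e^(4.20) ≈ 6669.


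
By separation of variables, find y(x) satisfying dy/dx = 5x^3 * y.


Separate variables: dy/y = 5x^3 dx.
Integrate: ln|y| = (5/4)x^4 + C₀.
Exponentiate: y = Ce^((5/4)x^4).


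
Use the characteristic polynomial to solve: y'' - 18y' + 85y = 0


Characteristic equation: r² - 18r + 85 = 0.
Discriminant is negative; roots r = 9 ± 2i (complex conjugate pair).
General solution uses e^(α x)(C₁ cos(β x) + C₂ sin(β x)): y = e^(9x)(C₁cos(2x) + C₂sin(2x)).


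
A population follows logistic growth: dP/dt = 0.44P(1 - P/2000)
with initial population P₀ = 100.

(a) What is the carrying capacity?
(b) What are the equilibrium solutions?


Logistic ODE dP/dt = 0.44P(1 - P/2000) has equilibria where dP/dt = 0, i.e. P = 0 or P = 2000.
The coefficient (1 - P/K) = 0 when P = K, identifying K = 2000 as the carrying capacity.
(a) K = 2000; (b) equilibria P = 0 and P = 2000.


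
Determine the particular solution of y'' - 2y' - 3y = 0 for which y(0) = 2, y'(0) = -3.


Characteristic roots of r² - 2r - 3 = 0 are -1, 3.
General solution y = c₁ e^(-x) + c₂ e^(3x).
Apply y(0) = 2: c₁ + c₂ = 2. Apply y'(0) = -3: -1 c₁ + 3 c₂ = -3.
Solve: c₁ = 9/4, c₂ = -1/4.
Particular solution: y = (9/4)e^(-x) - (1/4)e^(3x).


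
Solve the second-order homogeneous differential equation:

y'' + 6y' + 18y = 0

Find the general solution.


Characteristic equation: r² + 6r + 18 = 0.
Discriminant is negative; roots r = -3 ± 3i (complex conjugate pair).
General solution uses e^(α x)(C₁ cos(β x) + C₂ sin(β x)): y = e^(-3x)(C₁cos(3x) + C₂sin(3x)).


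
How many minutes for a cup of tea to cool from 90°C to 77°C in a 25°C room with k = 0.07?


From T(t) = T_a + (T₀ - T_a)e^(-kt), set T(t) = 77:
(77 - 25) / (90 - 25) = e^(-0.07t), so t = -ln(0.800)/0.07 ≈ 3.2 minutes.


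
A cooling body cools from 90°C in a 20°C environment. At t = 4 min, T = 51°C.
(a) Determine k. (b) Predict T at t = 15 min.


Newton's law: T(t) = T_a + (T₀ - T_a)e^(-kt).
(a) Use T(4) = 51: (51 - 20)/(90 - 20) = e^(-k·4), so k = -ln(0.443)/4 ≈ 0.2036.
(b) Apply k to t = 15: T(15) = 20 + (70)e^(-3.054) ≈ 23.3°C.


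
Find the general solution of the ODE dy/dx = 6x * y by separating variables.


Separate variables: dy/y = 6x dx.
Integrate: ln|y| = 3x^2 + C₀.
Exponentiate: y = Ce^(3x^2).


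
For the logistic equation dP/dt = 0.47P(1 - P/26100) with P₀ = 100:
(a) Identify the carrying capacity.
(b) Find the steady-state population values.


Logistic ODE dP/dt = 0.47P(1 - P/26100) has equilibria where dP/dt = 0, i.e. P = 0 or P = 26100.
The coefficient (1 - P/K) = 0 when P = K, identifying K = 26100 as the carrying capacity.
(a) K = 26100; (b) equilibria P = 0 and P = 26100.


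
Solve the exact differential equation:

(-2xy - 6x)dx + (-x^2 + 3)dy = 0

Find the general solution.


Check exactness: ∂M/∂y = -2x and ∂N/∂x = -2x; equal, so the equation is exact.
Integrate M with respect to x (treating y as constant): ∫M dx = -x^2y - 3x^2 + h(y).
Differentiate w.r.t. y and set equal to N: the x-dependent terms already match, leaving h'(y) = 3. Integrate: h(y) = 3y.
So F(x,y) = -x^2y + 3y - 3x^2.
General solution: -x^2y + 3y - 3x^2 = C.


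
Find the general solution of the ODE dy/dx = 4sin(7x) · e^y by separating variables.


Separate: e^(-y) dy = 4sin(7x) dx.
Integrate: -e^(-y) = -(4/7)cos(7x) + C₀.
Rearrange: e^(-y) = (4/7)cos(7x) + C.


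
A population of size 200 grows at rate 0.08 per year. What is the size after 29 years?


The ODE dP/dt = 0.08P has solution P(t) = P(0)e^(0.08t).
Substitute P(0) = 200 and t = 29: P(29) = 200 e^(2.32) ≈ 2035.


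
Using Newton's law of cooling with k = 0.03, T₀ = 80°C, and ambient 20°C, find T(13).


Newton's law: dT/dt = -k(T - T_a) has solution T(t) = T_a + (T₀ - T_a)e^(-kt).
Plug in T_a = 20, T₀ = 80, k = 0.03, t = 13: T(13) = 20 + (60)e^(-0.39) ≈ 60.6°C.


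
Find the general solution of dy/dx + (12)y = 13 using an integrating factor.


P(x) = 12, Q(x) = 13; integrating factor μ = e^(12x).
(μ y)' = 13e^(12x) ⇒ μ y = (13/12)e^(12x) + C.
Divide by μ: y = 13/12 + Ce^(-12x).


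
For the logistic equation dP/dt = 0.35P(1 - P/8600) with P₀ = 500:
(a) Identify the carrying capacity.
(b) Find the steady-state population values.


Logistic ODE dP/dt = 0.35P(1 - P/8600) has equilibria where dP/dt = 0, i.e. P = 0 or P = 8600.
The coefficient (1 - P/K) = 0 when P = K, identifying K = 8600 as the carrying capacity.
(a) K = 8600; (b) equilibria P = 0 and P = 8600.


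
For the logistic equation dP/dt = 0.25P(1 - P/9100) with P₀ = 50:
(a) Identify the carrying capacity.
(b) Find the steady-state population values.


Logistic ODE dP/dt = 0.25P(1 - P/9100) has equilibria where dP/dt = 0, i.e. P = 0 or P = 9100.
The coefficient (1 - P/K) = 0 when P = K, identifying K = 9100 as the carrying capacity.
(a) K = 9100; (b) equilibria P = 0 and P = 9100.


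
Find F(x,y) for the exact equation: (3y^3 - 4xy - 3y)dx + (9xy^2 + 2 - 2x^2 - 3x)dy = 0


Check exactness: ∂M/∂y = 9y^2 - 4x - 3 and ∂N/∂x = 9y^2 - 4x - 3; equal, so the equation is exact.
Integrate M with respect to x (treating y as constant): ∫M dx = 3xy^3 - 2x^2y - 3xy + h(y).
Differentiate w.r.t. y and set equal to N: the x-dependent terms already match, leaving h'(y) = 2. Integrate: h(y) = 2y.
So F(x,y) = 3xy^3 + 2y - 2x^2y - 3xy.
General solution: 3xy^3 + 2y - 2x^2y - 3xy = C.


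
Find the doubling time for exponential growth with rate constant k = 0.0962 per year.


Exponential growth: P(t) = P₀ e^(0.0962t). Set P(t)/P₀ = 2: e^(0.0962t) = 2.
Solve: t = ln(2)/0.0962 ≈ 7.21 years.


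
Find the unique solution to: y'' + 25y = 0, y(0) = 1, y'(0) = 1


Characteristic roots of r² + 25 = 0 are ±5i, so y = C₁cos(5x) + C₂sin(5x).
Apply y(0) = 1: C₁ = 1. Differentiate and apply y'(0) = 1: 5·C₂ = 1, so C₂ = 1/5.
Particular solution: y = cos(5x) + (1/5)sin(5x).


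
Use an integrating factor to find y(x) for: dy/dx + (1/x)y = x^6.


P(x) = 1/x ⇒ μ = x^1.
(x^1 y)' = x^1·x^6 = x^7.
Integrate: x^1 y = x^8/(8) + C.
Solve for y: y = (1/8)x^7 + C/x^1.


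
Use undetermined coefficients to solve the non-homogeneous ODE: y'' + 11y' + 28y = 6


Characteristic roots of r² + 11r + 28 = 0 are -7, -4.
y_h = C₁e^(-7x) + C₂e^(-4x).
Constant forcing; try y_p = A. Then 28A = 6 ⇒ A = 3/14.
General solution: y = C₁e^(-7x) + C₂e^(-4x) + 3/14.


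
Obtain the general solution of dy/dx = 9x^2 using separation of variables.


Integrate both sides with respect to x: y = ∫ 9x^2 dx = 3x^3 + C.


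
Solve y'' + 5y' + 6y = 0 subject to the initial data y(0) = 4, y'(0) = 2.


Characteristic roots of r² + 5r + 6 = 0 are -2, -3.
General solution y = c₁ e^(-2x) + c₂ e^(-3x).
Apply y(0) = 4: c₁ + c₂ = 4. Apply y'(0) = 2: -2 c₁ - 3 c₂ = 2.
Solve: c₁ = 14, c₂ = -10.
Particular solution: y = 14e^(-2x) - 10e^(-3x).


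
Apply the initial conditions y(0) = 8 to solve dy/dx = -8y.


General solution of y' = -8y is y = Ce^(-8x).
Apply y(0) = 8: C = 8.
Particular solution: y = 8e^(-8x).


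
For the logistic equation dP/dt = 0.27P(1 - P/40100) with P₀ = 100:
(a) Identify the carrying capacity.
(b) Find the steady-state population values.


Logistic ODE dP/dt = 0.27P(1 - P/40100) has equilibria where dP/dt = 0, i.e. P = 0 or P = 40100.
The coefficient (1 - P/K) = 0 when P = K, identifying K = 40100 as the carrying capacity.
(a) K = 40100; (b) equilibria P = 0 and P = 40100.


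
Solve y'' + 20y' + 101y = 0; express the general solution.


Characteristic equation: r² + 20r + 101 = 0.
Discriminant is negative; roots r = -10 ± 1i (complex conjugate pair).
General solution uses e^(α x)(C₁ cos(β x) + C₂ sin(β x)): y = e^(-10x)(C₁cos(x) + C₂sin(x)).


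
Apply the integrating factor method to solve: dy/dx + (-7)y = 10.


P(x) = -7 ⇒ μ = e^(-7x).
(μ y)' = 10e^(-7x) ⇒ μ y = -(10/7)e^(-7x) + C.
Divide by μ: y = -10/7 + Ce^(7x).


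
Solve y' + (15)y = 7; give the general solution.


P(x) = 15, Q(x) = 7; integrating factor μ = e^(15x).
(μ y)' = 7e^(15x) ⇒ μ y = (7/15)e^(15x) + C.
Divide by μ: y = 7/15 + Ce^(-15x).


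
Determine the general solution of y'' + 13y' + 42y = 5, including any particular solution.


Characteristic roots of r² + 13r + 42 = 0 are -7, -6.
y_h = C₁e^(-7x) + C₂e^(-6x).
Constant forcing; try y_p = A. Then 42A = 5 ⇒ A = 5/42.
General solution: y = C₁e^(-7x) + C₂e^(-6x) + 5/42.


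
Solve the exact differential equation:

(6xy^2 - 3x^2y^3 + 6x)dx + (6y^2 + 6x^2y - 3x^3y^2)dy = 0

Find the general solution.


Check exactness: ∂M/∂y = 12xy - 9x^2y^2 and ∂N/∂x = 12xy - 9x^2y^2; equal, so the equation is exact.
Integrate M with respect to x (treating y as constant): ∫M dx = 3x^2y^2 - x^3y^3 + 3x^2 + h(y).
Differentiate w.r.t. y and set equal to N: the x-dependent terms already match, leaving h'(y) = 6y^2. Integrate: h(y) = 2y^3.
So F(x,y) = 2y^3 + 3x^2y^2 - x^3y^3 + 3x^2.
General solution: 2y^3 + 3x^2y^2 - x^3y^3 + 3x^2 = C.


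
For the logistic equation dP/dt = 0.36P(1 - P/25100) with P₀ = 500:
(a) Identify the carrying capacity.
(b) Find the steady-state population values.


Logistic ODE dP/dt = 0.36P(1 - P/25100) has equilibria where dP/dt = 0, i.e. P = 0 or P = 25100.
The coefficient (1 - P/K) = 0 when P = K, identifying K = 25100 as the carrying capacity.
(a) K = 25100; (b) equilibria P = 0 and P = 25100.


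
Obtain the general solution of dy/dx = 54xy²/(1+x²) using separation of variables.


Separate: dy/y² = 54x/(1+x²) dx.
Integrate LHS: ∫ dy/y² = -1/y.
Integrate RHS via u = 1+x²: 27ln(1+x²) + C.
Result: -1/y = 27ln(1+x²) + C.


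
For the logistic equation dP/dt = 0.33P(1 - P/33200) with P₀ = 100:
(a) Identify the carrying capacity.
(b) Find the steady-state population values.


Logistic ODE dP/dt = 0.33P(1 - P/33200) has equilibria where dP/dt = 0, i.e. P = 0 or P = 33200.
The coefficient (1 - P/K) = 0 when P = K, identifying K = 33200 as the carrying capacity.
(a) K = 33200; (b) equilibria P = 0 and P = 33200.


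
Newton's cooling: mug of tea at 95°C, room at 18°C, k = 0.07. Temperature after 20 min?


Newton's law: dT/dt = -k(T - T_a) has solution T(t) = T_a + (T₀ - T_a)e^(-kt).
Plug in T_a = 18, T₀ = 95, k = 0.07, t = 20: T(20) = 18 + (77)e^(-1.40) ≈ 37.0°C.


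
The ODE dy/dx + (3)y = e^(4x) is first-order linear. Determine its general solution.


P(x) = 3 ⇒ μ = e^(3x).
(μ y)' = e^(7x) ⇒ μ y = e^(7x)/7 + C.
Divide by μ: y = (1/7)e^(4x) + Ce^(-3x).


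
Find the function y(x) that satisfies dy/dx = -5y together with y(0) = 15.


General solution of y' = -5y is y = Ce^(-5x).
Apply y(0) = 15: C = 15.
Particular solution: y = 15e^(-5x).


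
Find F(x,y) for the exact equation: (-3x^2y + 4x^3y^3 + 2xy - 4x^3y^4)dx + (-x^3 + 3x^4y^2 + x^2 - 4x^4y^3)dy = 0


Check exactness: ∂M/∂y = -3x^2 + 12x^3y^2 + 2x - 16x^3y^3 and ∂N/∂x = -3x^2 + 12x^3y^2 + 2x - 16x^3y^3; equal, so the equation is exact.
Integrate M with respect to x (treating y as constant): ∫M dx = -x^3y + x^4y^3 + x^2y - x^4y^4 + h(y).
Differentiate w.r.t. y and set equal to N: all terms match, so h'(y) = 0 and h is a constant absorbed into C.
General solution: -x^3y + x^4y^3 + x^2y - x^4y^4 = C.


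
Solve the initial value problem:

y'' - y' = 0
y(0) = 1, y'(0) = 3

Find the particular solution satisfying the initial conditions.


Characteristic roots of r² - r = 0 are 1, 0.
General solution y = c₁ e^(x) + c₂.
Apply y(0) = 1: c₁ + c₂ = 1. Apply y'(0) = 3: 1 c₁ + 0 c₂ = 3.
Solve: c₁ = 3, c₂ = -2.
Particular solution: y = 3e^(x) - 2.


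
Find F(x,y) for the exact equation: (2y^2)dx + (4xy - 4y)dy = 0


Check exactness: ∂M/∂y = 4y and ∂N/∂x = 4y; equal, so the equation is exact.
Integrate M with respect to x (treating y as constant): ∫M dx = 2xy^2 + h(y).
Differentiate w.r.t. y and set equal to N: the x-dependent terms already match, leaving h'(y) = -4y. Integrate: h(y) = -2y^2.
So F(x,y) = 2xy^2 - 2y^2.
General solution: 2xy^2 - 2y^2 = C.


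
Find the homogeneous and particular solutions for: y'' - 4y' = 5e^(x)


Characteristic roots of r² - 4r = 0 are 0, 4.
y_h = C₁ + C₂e^(4x).
Forcing exponent 1 is not a characteristic root; try y_p = Ae^(x).
Substitute: A·(1 + (-4)·1 + (0)) = A·-3 = 5, so A = -5/3.
General solution: y = C₁ + C₂e^(4x) - (5/3)e^(x).


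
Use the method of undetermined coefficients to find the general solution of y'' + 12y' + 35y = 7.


Characteristic roots of r² + 12r + 35 = 0 are -7, -5.
y_h = C₁e^(-7x) + C₂e^(-5x).
Constant forcing; try y_p = A. Then 35A = 7 ⇒ A = 1/5.
General solution: y = C₁e^(-7x) + C₂e^(-5x) + 1/5.


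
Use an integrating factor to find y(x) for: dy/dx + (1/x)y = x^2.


P(x) = 1/x ⇒ μ = x^1.
(x^1 y)' = x^1·x^2 = x^3.
Integrate: x^1 y = x^4/(4) + C.
Solve for y: y = (1/4)x^3 + C/x^1.


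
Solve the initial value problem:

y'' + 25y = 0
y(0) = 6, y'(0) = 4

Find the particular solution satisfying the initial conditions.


Characteristic roots of r² + 25 = 0 are ±5i, so y = C₁cos(5x) + C₂sin(5x).
Apply y(0) = 6: C₁ = 6. Differentiate and apply y'(0) = 4: 5·C₂ = 4, so C₂ = 4/5.
Particular solution: y = 6cos(5x) + (4/5)sin(5x).


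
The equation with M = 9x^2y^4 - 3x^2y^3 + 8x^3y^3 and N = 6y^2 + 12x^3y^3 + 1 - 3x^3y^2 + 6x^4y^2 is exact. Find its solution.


Check exactness: ∂M/∂y = 36x^2y^3 - 9x^2y^2 + 24x^3y^2 and ∂N/∂x = 36x^2y^3 - 9x^2y^2 + 24x^3y^2; equal, so the equation is exact.
Integrate M with respect to x (treating y as constant): ∫M dx = 3x^3y^4 - x^3y^3 + 2x^4y^3 + h(y).
Differentiate w.r.t. y and set equal to N: the x-dependent terms already match, leaving h'(y) = 6y^2 + 1. Integrate: h(y) = 2y^3 + y.
So F(x,y) = 2y^3 + 3x^3y^4 + y - x^3y^3 + 2x^4y^3.
General solution: 2y^3 + 3x^3y^4 + y - x^3y^3 + 2x^4y^3 = C.


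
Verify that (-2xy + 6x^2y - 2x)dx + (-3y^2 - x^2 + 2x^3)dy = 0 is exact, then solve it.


Check exactness: ∂M/∂y = -2x + 6x^2 and ∂N/∂x = -2x + 6x^2; equal, so the equation is exact.
Integrate M with respect to x (treating y as constant): ∫M dx = -x^2y + 2x^3y - x^2 + h(y).
Differentiate w.r.t. y and set equal to N: the x-dependent terms already match, leaving h'(y) = -3y^2. Integrate: h(y) = -y^3.
So F(x,y) = -y^3 - x^2y + 2x^3y - x^2.
General solution: -y^3 - x^2y + 2x^3y - x^2 = C.


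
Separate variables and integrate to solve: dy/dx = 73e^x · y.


Separate variables: dy/y = 73e^x dx.
Integrate: ln|y| = 73e^x + C₀.
Exponentiate: y = Ce^(73e^x).


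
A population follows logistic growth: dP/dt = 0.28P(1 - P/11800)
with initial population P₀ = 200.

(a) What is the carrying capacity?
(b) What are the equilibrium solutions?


Logistic ODE dP/dt = 0.28P(1 - P/11800) has equilibria where dP/dt = 0, i.e. P = 0 or P = 11800.
The coefficient (1 - P/K) = 0 when P = K, identifying K = 11800 as the carrying capacity.
(a) K = 11800; (b) equilibria P = 0 and P = 11800.


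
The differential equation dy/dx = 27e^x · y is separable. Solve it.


Separate variables: dy/y = 27e^x dx.
Integrate: ln|y| = 27e^x + C₀.
Exponentiate: y = Ce^(27e^x).


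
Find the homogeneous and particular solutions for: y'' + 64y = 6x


Homogeneous: r² + 64 = 0 ⇒ r = ±8i, y_h = C₁cos(8x) + C₂sin(8x).
Polynomial forcing; try y_p = Ax + B. Then y_p'' + 64 y_p = 64(Ax + B) = 6x, so B = 0 and A = 3/32.
General solution: y = C₁cos(8x) + C₂sin(8x) + (3/32)x.


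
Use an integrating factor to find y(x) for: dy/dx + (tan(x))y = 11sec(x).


P(x) = tan(x) ⇒ μ = e^(∫tan(x)dx) = sec(x).
(sec(x) y)' = 11sec²(x) ⇒ sec(x) y = 11tan(x) + C.
Multiply by cos(x): y = 11sin(x) + C·cos(x).


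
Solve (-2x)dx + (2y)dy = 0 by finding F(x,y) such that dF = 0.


Check exactness: ∂M/∂y = 0 and ∂N/∂x = 0; equal, so the equation is exact.
Integrate M with respect to x (treating y as constant): ∫M dx = -x^2 + h(y).
Differentiate w.r.t. y and set equal to N: the x-dependent terms already match, leaving h'(y) = 2y. Integrate: h(y) = y^2.
So F(x,y) = -x^2 + y^2.
General solution: -x^2 + y^2 = C.


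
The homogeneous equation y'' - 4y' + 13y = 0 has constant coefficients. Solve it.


Characteristic equation: r² - 4r + 13 = 0.
Discriminant is negative; roots r = 2 ± 3i (complex conjugate pair).
General solution uses e^(α x)(C₁ cos(β x) + C₂ sin(β x)): y = e^(2x)(C₁cos(3x) + C₂sin(3x)).
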